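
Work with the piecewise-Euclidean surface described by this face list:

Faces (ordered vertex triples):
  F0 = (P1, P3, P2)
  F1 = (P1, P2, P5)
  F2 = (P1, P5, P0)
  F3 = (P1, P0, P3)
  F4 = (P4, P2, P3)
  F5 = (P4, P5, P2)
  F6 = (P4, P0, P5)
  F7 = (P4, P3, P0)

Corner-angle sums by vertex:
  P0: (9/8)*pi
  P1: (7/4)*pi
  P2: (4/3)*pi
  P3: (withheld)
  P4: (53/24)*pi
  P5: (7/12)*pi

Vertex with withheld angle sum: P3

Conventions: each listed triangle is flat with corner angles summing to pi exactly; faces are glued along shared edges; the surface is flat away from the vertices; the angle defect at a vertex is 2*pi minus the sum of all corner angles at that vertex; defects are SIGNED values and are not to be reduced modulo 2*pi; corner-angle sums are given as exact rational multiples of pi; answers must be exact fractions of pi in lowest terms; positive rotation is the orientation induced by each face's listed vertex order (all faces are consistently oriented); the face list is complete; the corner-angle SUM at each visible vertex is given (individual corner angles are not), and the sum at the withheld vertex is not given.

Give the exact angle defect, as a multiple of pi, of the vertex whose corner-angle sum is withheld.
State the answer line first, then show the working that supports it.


Answer: defect(P3) = pi

V = 6, E = 12, F = 8; chi = V - E + F = 2
Gauss-Bonnet: total defect = 2*pi*chi = 4*pi; visible defects sum to 3*pi


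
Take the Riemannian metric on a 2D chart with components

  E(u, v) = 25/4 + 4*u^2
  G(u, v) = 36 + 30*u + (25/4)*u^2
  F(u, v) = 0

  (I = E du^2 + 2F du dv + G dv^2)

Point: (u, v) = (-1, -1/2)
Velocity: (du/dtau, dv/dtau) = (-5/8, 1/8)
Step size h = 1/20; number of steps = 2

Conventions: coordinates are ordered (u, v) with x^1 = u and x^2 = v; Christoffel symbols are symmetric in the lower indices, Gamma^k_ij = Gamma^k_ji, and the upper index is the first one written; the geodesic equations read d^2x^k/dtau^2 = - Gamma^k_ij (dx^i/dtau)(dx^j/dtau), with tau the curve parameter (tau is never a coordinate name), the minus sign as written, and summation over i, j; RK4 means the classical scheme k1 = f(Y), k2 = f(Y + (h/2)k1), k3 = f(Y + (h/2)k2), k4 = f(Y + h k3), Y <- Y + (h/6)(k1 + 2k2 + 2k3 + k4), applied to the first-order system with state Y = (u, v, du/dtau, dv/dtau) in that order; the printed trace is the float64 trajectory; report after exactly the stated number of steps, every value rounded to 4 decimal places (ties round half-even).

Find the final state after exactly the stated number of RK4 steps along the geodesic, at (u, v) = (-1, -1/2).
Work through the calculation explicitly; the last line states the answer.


f(Y) = (du/dtau, dv/dtau, -Gamma^u_ij Y'^i Y'^j, -Gamma^v_ij Y'^i Y'^j) with the Gammas evaluated at the stage position; h = 0.050000; intermediate values shown to 6 dp
step 0: u = -1.0000, v = -0.5000, du/dtau = -0.6250, dv/dtau = 0.1250
step 1:
  k1: at (u, v) = (-1.000000, -0.500000), (du/dtau, dv/dtau) = (-0.625000, 0.125000); Gamma_uuu = -0.390244, Gamma_uuv = 0.000000, Gamma_uvv = -0.853659, Gamma_vuu = 0.000000, Gamma_vuv = 0.714286, Gamma_vvv = 0.000000; k1 = (-0.625000, 0.125000, 0.165777, 0.111607)
  k2: at (u, v) = (-1.015625, -0.496875), (du/dtau, dv/dtau) = (-0.620856, 0.127790); Gamma_uuu = -0.391529, Gamma_uuv = 0.000000, Gamma_uvv = -0.833882, Gamma_vuu = 0.000000, Gamma_vuv = 0.722348, Gamma_vvv = 0.000000; k2 = (-0.620856, 0.127790, 0.164537, 0.114621)
  k3: at (u, v) = (-1.015521, -0.496805), (du/dtau, dv/dtau) = (-0.620887, 0.127866); Gamma_uuu = -0.391521, Gamma_uuv = 0.000000, Gamma_uvv = -0.834012, Gamma_vuu = 0.000000, Gamma_vuv = 0.722294, Gamma_vvv = 0.000000; k3 = (-0.620887, 0.127866, 0.164567, 0.114686)
  k4: at (u, v) = (-1.031044, -0.493607), (du/dtau, dv/dtau) = (-0.616772, 0.130734); Gamma_uuu = -0.392696, Gamma_uuv = 0.000000, Gamma_uvv = -0.814683, Gamma_vuu = 0.000000, Gamma_vuv = 0.730484, Gamma_vvv = 0.000000; k4 = (-0.616772, 0.130734, 0.163309, 0.117803)
  Y <- Y + (h/6)(k1 + 2k2 + 2k3 + k4): u = -1.0310, v = -0.4936, du/dtau = -0.6168, dv/dtau = 0.1307
step 2:
  k1: at (u, v) = (-1.031044, -0.493608), (du/dtau, dv/dtau) = (-0.616773, 0.130734); Gamma_uuu = -0.392696, Gamma_uuv = 0.000000, Gamma_uvv = -0.814684, Gamma_vuu = 0.000000, Gamma_vuv = 0.730484, Gamma_vvv = 0.000000; k1 = (-0.616773, 0.130734, 0.163309, 0.117802)
  k2: at (u, v) = (-1.046463, -0.490340), (du/dtau, dv/dtau) = (-0.612690, 0.133679); Gamma_uuu = -0.393765, Gamma_uuv = 0.000000, Gamma_uvv = -0.795798, Gamma_vuu = 0.000000, Gamma_vuv = 0.738805, Gamma_vvv = 0.000000; k2 = (-0.612690, 0.133679, 0.162036, 0.121021)
  k3: at (u, v) = (-1.046361, -0.490266), (du/dtau, dv/dtau) = (-0.612722, 0.133759); Gamma_uuu = -0.393758, Gamma_uuv = 0.000000, Gamma_uvv = -0.795922, Gamma_vuu = 0.000000, Gamma_vuv = 0.738749, Gamma_vvv = 0.000000; k3 = (-0.612722, 0.133759, 0.162068, 0.121091)
  k4: at (u, v) = (-1.061680, -0.486920), (du/dtau, dv/dtau) = (-0.608669, 0.136788); Gamma_uuu = -0.394726, Gamma_uuv = 0.000000, Gamma_uvv = -0.777467, Gamma_vuu = 0.000000, Gamma_vuv = 0.747205, Gamma_vvv = 0.000000; k4 = (-0.608669, 0.136788, 0.160784, 0.124423)
  Y <- Y + (h/6)(k1 + 2k2 + 2k3 + k4): u = -1.0617, v = -0.4869, du/dtau = -0.6087, dv/dtau = 0.1368

Answer: u = -1.0617, v = -0.4869, du/dtau = -0.6087, dv/dtau = 0.1368


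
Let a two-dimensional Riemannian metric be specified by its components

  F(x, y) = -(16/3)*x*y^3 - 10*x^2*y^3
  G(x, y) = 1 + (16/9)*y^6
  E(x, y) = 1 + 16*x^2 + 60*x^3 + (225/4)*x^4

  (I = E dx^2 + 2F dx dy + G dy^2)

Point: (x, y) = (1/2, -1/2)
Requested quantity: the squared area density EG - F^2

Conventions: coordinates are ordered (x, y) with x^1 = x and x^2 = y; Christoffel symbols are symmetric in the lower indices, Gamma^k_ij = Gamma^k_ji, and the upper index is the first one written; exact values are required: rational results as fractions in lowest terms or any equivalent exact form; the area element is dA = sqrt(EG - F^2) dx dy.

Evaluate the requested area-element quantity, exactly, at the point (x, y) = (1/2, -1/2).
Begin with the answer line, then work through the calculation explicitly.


Answer: EG - F^2 = 9241/576

E = 1025/64, F = 31/48, G = 37/36; EG - F^2 = 9241/576


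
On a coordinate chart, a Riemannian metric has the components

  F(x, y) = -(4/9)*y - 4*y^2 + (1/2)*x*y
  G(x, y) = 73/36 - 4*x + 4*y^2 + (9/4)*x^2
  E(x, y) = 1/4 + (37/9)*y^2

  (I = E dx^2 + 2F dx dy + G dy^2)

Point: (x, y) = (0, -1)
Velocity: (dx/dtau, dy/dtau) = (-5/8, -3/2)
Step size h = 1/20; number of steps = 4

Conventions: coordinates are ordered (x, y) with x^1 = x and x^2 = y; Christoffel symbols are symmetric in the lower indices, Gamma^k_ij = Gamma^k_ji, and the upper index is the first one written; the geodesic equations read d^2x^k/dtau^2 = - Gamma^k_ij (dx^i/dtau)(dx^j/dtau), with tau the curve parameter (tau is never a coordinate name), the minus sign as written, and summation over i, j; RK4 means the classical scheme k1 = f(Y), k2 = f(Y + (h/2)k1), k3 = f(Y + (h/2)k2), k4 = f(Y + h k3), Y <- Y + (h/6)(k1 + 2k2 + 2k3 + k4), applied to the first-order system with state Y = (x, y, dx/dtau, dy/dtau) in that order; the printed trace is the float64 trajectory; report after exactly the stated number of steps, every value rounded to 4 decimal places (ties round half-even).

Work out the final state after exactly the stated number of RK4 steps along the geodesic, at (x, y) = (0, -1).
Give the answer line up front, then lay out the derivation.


Answer: x = -0.1649, y = -1.2902, dx/dtau = -0.9396, dy/dtau = -1.3750

f(Y) = (dx/dtau, dy/dtau, -Gamma^x_ij Y'^i Y'^j, -Gamma^y_ij Y'^i Y'^j) with the Gammas evaluated at the stage position; h = 0.050000; intermediate values shown to 6 dp
step 0: x = 0.0000, y = -1.0000, dx/dtau = -0.6250, dy/dtau = -1.5000
step 1:
  k1: at (x, y) = (0.000000, -1.000000), (dx/dtau, dy/dtau) = (-0.625000, -1.500000); Gamma_xxx = 0.940910, Gamma_xxy = -2.337122, Gamma_xyy = 3.178739, Gamma_yxx = 1.154085, Gamma_yxy = -1.710376, Gamma_yyy = 1.211422; k1 = (-0.625000, -1.500000, -3.137602, 0.030441)
  k2: at (x, y) = (-0.015625, -1.037500), (dx/dtau, dy/dtau) = (-0.703440, -1.499239); Gamma_xxx = 0.946426, Gamma_xxy = -2.310577, Gamma_xyy = 3.114172, Gamma_yxx = 1.153359, Gamma_yxy = -1.703987, Gamma_yyy = 1.218994; k2 = (-0.703440, -1.499239, -2.594514, 0.283466)
  k3: at (x, y) = (-0.017586, -1.037481), (dx/dtau, dy/dtau) = (-0.689863, -1.492913); Gamma_xxx = 0.943355, Gamma_xxy = -2.306938, Gamma_xyy = 3.111866, Gamma_yxx = 1.149926, Gamma_yxy = -1.699992, Gamma_yyy = 1.215567; k3 = (-0.689863, -1.492913, -2.632794, 0.245157)
  k4: at (x, y) = (-0.034493, -1.074646), (dx/dtau, dy/dtau) = (-0.756640, -1.487742); Gamma_xxx = 0.945544, Gamma_xxy = -2.278326, Gamma_xyy = 3.049213, Gamma_yxx = 1.146076, Gamma_yxy = -1.690046, Gamma_yyy = 1.218971; k4 = (-0.756640, -1.487742, -2.161031, 0.450742)
  Y <- Y + (h/6)(k1 + 2k2 + 2k3 + k4): x = -0.0347, y = -1.0748, dx/dtau = -0.7563, dy/dtau = -1.4872
step 2:
  k1: at (x, y) = (-0.034735, -1.074767), (dx/dtau, dy/dtau) = (-0.756277, -1.487180); Gamma_xxx = 0.945263, Gamma_xxy = -2.277892, Gamma_xyy = 3.048789, Gamma_yxx = 1.145743, Gamma_yxy = -1.689640, Gamma_yyy = 1.218660; k1 = (-0.756277, -1.487180, -2.159687, 0.450115)
  k2: at (x, y) = (-0.053642, -1.111947), (dx/dtau, dy/dtau) = (-0.810269, -1.475927); Gamma_xxx = 0.943506, Gamma_xxy = -2.246053, Gamma_xyy = 2.986522, Gamma_yxx = 1.137983, Gamma_yxy = -1.675166, Gamma_yyy = 1.217267; k2 = (-0.810269, -1.475927, -1.753067, 0.607882)
  k3: at (x, y) = (-0.054992, -1.111665), (dx/dtau, dy/dtau) = (-0.800104, -1.471983); Gamma_xxx = 0.941287, Gamma_xxy = -2.243622, Gamma_xyy = 2.985206, Gamma_yxx = 1.135561, Gamma_yxy = -1.672371, Gamma_yyy = 1.214775; k3 = (-0.800104, -1.471983, -1.785922, 0.580193)
  k4: at (x, y) = (-0.074741, -1.148366), (dx/dtau, dy/dtau) = (-0.845573, -1.458170); Gamma_xxx = 0.937291, Gamma_xxy = -2.210838, Gamma_xyy = 2.924977, Gamma_yxx = 1.125840, Gamma_yxy = -1.655708, Gamma_yyy = 1.210532; k4 = (-0.845573, -1.458170, -1.437539, 0.704066)
  Y <- Y + (h/6)(k1 + 2k2 + 2k3 + k4): x = -0.0749, y = -1.1484, dx/dtau = -0.8452, dy/dtau = -1.4578
step 3:
  k1: at (x, y) = (-0.074924, -1.148443), (dx/dtau, dy/dtau) = (-0.845237, -1.457760); Gamma_xxx = 0.937076, Gamma_xxy = -2.210522, Gamma_xyy = 2.924685, Gamma_yxx = 1.125590, Gamma_yxy = -1.655404, Gamma_yyy = 1.210289; k1 = (-0.845237, -1.457760, -1.437214, 0.703327)
  k2: at (x, y) = (-0.096055, -1.184887), (dx/dtau, dy/dtau) = (-0.881167, -1.440177); Gamma_xxx = 0.930388, Gamma_xxy = -2.175965, Gamma_xyy = 2.865455, Gamma_yxx = 1.113333, Gamma_yxy = -1.635846, Gamma_yyy = 1.202733; k2 = (-0.881167, -1.440177, -1.142913, 0.792843)
  k3: at (x, y) = (-0.096953, -1.184448), (dx/dtau, dy/dtau) = (-0.873810, -1.437939); Gamma_xxx = 0.928832, Gamma_xxy = -2.174413, Gamma_xyy = 2.864811, Gamma_yxx = 1.111671, Gamma_yxy = -1.633953, Gamma_yyy = 1.200981; k3 = (-0.873810, -1.437939, -1.168448, 0.774036)
  k4: at (x, y) = (-0.118614, -1.220340), (dx/dtau, dy/dtau) = (-0.903660, -1.419059); Gamma_xxx = 0.920754, Gamma_xxy = -2.139713, Gamma_xyy = 2.807684, Gamma_yxx = 1.098318, Gamma_yxy = -1.613226, Gamma_yyy = 1.191615; k4 = (-0.903660, -1.419059, -0.918096, 0.840953)
  Y <- Y + (h/6)(k1 + 2k2 + 2k3 + k4): x = -0.1187, y = -1.2204, dx/dtau = -0.9034, dy/dtau = -1.4188
step 4:
  k1: at (x, y) = (-0.118747, -1.220386), (dx/dtau, dy/dtau) = (-0.903387, -1.418777); Gamma_xxx = 0.920597, Gamma_xxy = -2.139494, Gamma_xyy = 2.807492, Gamma_yxx = 1.098140, Gamma_yxy = -1.613010, Gamma_yyy = 1.191437; k1 = (-0.903387, -1.418777, -0.918186, 0.840327)
  k2: at (x, y) = (-0.141332, -1.255855), (dx/dtau, dy/dtau) = (-0.926342, -1.397769); Gamma_xxx = 0.910803, Gamma_xxy = -2.104071, Gamma_xyy = 2.751770, Gamma_yxx = 1.083278, Gamma_yxy = -1.590612, Gamma_yyy = 1.179928; k2 = (-0.926342, -1.397769, -0.709109, 0.884223)
  k3: at (x, y) = (-0.141906, -1.255330), (dx/dtau, dy/dtau) = (-0.921115, -1.396671); Gamma_xxx = 0.909733, Gamma_xxy = -2.103126, Gamma_xyy = 2.751559, Gamma_yxx = 1.082160, Gamma_yxy = -1.589362, Gamma_yyy = 1.178724; k3 = (-0.921115, -1.396671, -0.727985, 0.871925)
  k4: at (x, y) = (-0.164803, -1.290219), (dx/dtau, dy/dtau) = (-0.939787, -1.375180); Gamma_xxx = 0.899159, Gamma_xxy = -2.068084, Gamma_xyy = 2.697930, Gamma_yxx = 1.066799, Gamma_yxy = -1.566501, Gamma_yyy = 1.166163; k4 = (-0.939787, -1.375180, -0.550764, 0.901467)
  Y <- Y + (h/6)(k1 + 2k2 + 2k3 + k4): x = -0.1649, y = -1.2902, dx/dtau = -0.9396, dy/dtau = -1.3750


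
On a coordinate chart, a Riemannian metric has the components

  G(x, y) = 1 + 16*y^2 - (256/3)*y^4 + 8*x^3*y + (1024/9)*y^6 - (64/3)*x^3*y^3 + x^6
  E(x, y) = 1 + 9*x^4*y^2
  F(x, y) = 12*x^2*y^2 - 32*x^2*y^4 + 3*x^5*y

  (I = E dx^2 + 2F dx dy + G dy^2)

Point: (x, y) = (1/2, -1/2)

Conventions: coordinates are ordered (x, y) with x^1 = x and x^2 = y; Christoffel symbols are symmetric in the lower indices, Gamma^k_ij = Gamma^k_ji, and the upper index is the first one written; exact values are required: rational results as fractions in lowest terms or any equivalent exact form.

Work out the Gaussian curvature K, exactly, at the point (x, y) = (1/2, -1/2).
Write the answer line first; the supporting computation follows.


Answer: K = 451008/170569

E = 73/64, F = 13/64, G = 745/576, EG - F^2 = 413/288 at the point
E_x = 9/8, E_y = -9/16, F_x = 17/32, F_y = 35/32, G_x = -13/16, G_y = 13/3
E_yy = 9/8, F_xy = 79/16, G_xx = -17/8
Using the Brioschi determinant formula for K from the metric derivatives:
M1 = [[-E_yy/2 + F_xy - G_xx/2, E_x/2, F_x - E_y/2], [F_y - G_x/2, E, F], [G_y/2, F, G]] = [[87/16, 9/16, 13/16], [3/2, 73/64, 13/64], [13/6, 13/64, 745/576]]; det M1 = 2659/512
M2 = [[0, E_y/2, G_x/2], [E_y/2, E, F], [G_x/2, F, G]] = [[0, -9/32, -13/32], [-9/32, 73/64, 13/64], [-13/32, 13/64, 745/576]]; det M2 = -125/512
det M1 - det M2 = 87/16; K = 87/16 / (413/288)^2 = 451008/170569


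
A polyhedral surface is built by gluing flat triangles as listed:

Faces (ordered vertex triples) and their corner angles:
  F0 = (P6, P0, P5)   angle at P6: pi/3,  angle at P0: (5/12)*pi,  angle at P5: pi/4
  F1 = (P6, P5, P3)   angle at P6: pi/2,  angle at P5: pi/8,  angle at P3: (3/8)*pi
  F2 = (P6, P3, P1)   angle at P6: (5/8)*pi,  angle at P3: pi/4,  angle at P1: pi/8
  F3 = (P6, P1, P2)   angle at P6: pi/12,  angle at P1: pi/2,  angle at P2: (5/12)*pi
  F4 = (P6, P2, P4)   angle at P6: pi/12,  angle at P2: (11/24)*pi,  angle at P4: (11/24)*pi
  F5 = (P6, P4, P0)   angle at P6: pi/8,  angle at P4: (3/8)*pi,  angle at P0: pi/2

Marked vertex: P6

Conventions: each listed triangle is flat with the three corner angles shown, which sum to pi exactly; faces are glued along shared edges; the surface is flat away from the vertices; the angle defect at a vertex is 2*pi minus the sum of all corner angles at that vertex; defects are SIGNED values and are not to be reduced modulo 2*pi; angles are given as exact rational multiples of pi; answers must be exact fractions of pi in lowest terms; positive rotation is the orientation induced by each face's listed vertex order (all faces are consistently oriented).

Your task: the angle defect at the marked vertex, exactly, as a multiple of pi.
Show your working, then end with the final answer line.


Sum of corner angles at P6: (7/4)*pi
defect = 2*pi - (7/4)*pi

Answer: defect(P6) = pi/4


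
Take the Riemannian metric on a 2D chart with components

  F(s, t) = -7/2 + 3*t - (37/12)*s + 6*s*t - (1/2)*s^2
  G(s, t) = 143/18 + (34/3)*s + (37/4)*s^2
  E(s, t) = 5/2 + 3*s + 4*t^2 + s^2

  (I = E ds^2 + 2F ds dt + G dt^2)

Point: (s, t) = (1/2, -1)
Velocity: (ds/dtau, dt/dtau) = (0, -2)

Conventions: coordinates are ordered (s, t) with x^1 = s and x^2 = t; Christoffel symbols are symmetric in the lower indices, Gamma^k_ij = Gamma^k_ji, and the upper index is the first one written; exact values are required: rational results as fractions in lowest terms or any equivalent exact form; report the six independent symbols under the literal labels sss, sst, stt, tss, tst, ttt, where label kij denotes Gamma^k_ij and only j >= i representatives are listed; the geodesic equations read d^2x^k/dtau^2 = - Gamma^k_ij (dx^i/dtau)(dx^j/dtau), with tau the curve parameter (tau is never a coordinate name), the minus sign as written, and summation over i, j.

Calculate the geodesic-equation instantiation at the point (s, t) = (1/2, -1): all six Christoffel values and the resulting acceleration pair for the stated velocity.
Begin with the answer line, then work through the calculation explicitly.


Answer: Gamma_sss = -17568/3845, Gamma_sst = 29508/3845, Gamma_stt = -236179/23070, Gamma_tss = -13668/3845, Gamma_tst = 23178/3845, Gamma_ttt = -27604/3845; accelerations (d^2s/dtau^2, d^2t/dtau^2) = (472358/11535, 110416/3845)

E = 33/4, F = -67/6, G = 2293/144 at the point
E_s = 4, E_t = -8, F_s = -115/12, F_t = 6, G_s = 247/12, G_t = 0
EG - F^2 = 3845/576;  g^inv = (576/3845) * [[2293/144, 67/6], [67/6, 33/4]]
first-kind symbols [ij,l] = (1/2)(d_i g_jl + d_j g_il - d_l g_ij): [ss,s] = E_s/2 = 2, [ss,t] = F_s - E_t/2 = -67/12, [st,s] = E_t/2 = -4, [st,t] = G_s/2 = 247/24, [tt,s] = F_t - G_s/2 = -103/24, [tt,t] = G_t/2 = 0
Gamma^s_ij = (G*[ij,s] - F*[ij,t])/(EG - F^2), Gamma^t_ij = (E*[ij,t] - F*[ij,s])/(EG - F^2)
Gamma_sss = -17568/3845, Gamma_sst = 29508/3845, Gamma_stt = -236179/23070, Gamma_tss = -13668/3845, Gamma_tst = 23178/3845, Gamma_ttt = -27604/3845
d^2s/dtau^2 = -(Gamma_sss*(0)^2 + 2*Gamma_sst*(0)*(-2) + Gamma_stt*(-2)^2) = 472358/11535
d^2t/dtau^2 = -(Gamma_tss*(0)^2 + 2*Gamma_tst*(0)*(-2) + Gamma_ttt*(-2)^2) = 110416/3845


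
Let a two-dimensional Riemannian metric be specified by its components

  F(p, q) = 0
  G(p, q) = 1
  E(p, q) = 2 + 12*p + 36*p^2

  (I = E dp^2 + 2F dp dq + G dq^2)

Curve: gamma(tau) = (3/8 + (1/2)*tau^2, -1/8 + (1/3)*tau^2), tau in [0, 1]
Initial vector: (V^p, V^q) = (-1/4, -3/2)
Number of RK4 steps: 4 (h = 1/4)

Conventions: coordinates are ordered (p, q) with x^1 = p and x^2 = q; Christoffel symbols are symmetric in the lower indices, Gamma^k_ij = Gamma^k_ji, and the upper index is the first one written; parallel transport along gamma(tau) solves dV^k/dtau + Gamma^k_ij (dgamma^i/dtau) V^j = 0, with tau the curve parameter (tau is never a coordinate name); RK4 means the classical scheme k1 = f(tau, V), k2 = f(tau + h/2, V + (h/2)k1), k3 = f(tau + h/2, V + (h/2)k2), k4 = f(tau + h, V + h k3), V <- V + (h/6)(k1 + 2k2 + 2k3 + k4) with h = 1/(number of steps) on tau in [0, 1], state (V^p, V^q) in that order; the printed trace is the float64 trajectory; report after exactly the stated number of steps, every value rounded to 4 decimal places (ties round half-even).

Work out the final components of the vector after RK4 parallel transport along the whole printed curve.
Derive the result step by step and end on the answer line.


gamma'(tau) = (tau, (2/3)*tau); f(tau, V)^k = -Gamma^k_ij(gamma(tau)) gamma'^i(tau) V^j; h = 1/4; intermediate values shown to 6 dp
curve data and Christoffel symbols at the stage parameters:
  tau = 0.000000: gamma = (0.375000, -0.125000), gamma' = (0.000000, 0.000000); Gamma_ppp = 1.686486, Gamma_ppq = 0.000000, Gamma_pqq = 0.000000, Gamma_qpp = 0.000000, Gamma_qpq = 0.000000, Gamma_qqq = 0.000000
  tau = 0.125000: gamma = (0.382812, -0.119792), gamma' = (0.125000, 0.083333); Gamma_ppp = 1.666578, Gamma_ppq = 0.000000, Gamma_pqq = 0.000000, Gamma_qpp = 0.000000, Gamma_qpq = 0.000000, Gamma_qqq = 0.000000
  tau = 0.250000: gamma = (0.406250, -0.104167), gamma' = (0.250000, 0.166667); Gamma_ppp = 1.609265, Gamma_ppq = 0.000000, Gamma_pqq = 0.000000, Gamma_qpp = 0.000000, Gamma_qpq = 0.000000, Gamma_qqq = 0.000000
  tau = 0.375000: gamma = (0.445312, -0.078125), gamma' = (0.375000, 0.250000); Gamma_ppp = 1.521215, Gamma_ppq = 0.000000, Gamma_pqq = 0.000000, Gamma_qpp = 0.000000, Gamma_qpq = 0.000000, Gamma_qqq = 0.000000
  tau = 0.500000: gamma = (0.500000, -0.041667), gamma' = (0.500000, 0.333333); Gamma_ppp = 1.411765, Gamma_ppq = 0.000000, Gamma_pqq = 0.000000, Gamma_qpp = 0.000000, Gamma_qpq = 0.000000, Gamma_qqq = 0.000000
  tau = 0.625000: gamma = (0.570312, 0.005208), gamma' = (0.625000, 0.416667); Gamma_ppp = 1.290871, Gamma_ppq = 0.000000, Gamma_pqq = 0.000000, Gamma_qpp = 0.000000, Gamma_qpq = 0.000000, Gamma_qqq = 0.000000
  tau = 0.750000: gamma = (0.656250, 0.062500), gamma' = (0.750000, 0.500000); Gamma_ppp = 1.167308, Gamma_ppq = 0.000000, Gamma_pqq = 0.000000, Gamma_qpp = 0.000000, Gamma_qpq = 0.000000, Gamma_qqq = 0.000000
  tau = 0.875000: gamma = (0.757812, 0.130208), gamma' = (0.875000, 0.583333); Gamma_ppp = 1.047640, Gamma_ppq = 0.000000, Gamma_pqq = 0.000000, Gamma_qpp = 0.000000, Gamma_qpq = 0.000000, Gamma_qqq = 0.000000
  tau = 1.000000: gamma = (0.875000, 0.208333), gamma' = (1.000000, 0.666667); Gamma_ppp = 0.936037, Gamma_ppq = 0.000000, Gamma_pqq = 0.000000, Gamma_qpp = 0.000000, Gamma_qpq = 0.000000, Gamma_qqq = 0.000000
step 0: V^p = -0.2500, V^q = -1.5000
step 1: k1 = (0.000000, 0.000000), k2 = (0.052081, 0.000000), k3 = (0.050724, 0.000000), k4 = (0.095477, 0.000000); V <- V + (h/6)(k1 + 2k2 + 2k3 + k4): V^p = -0.2375, V^q = -1.5000
step 2: k1 = (0.095532, 0.000000), k2 = (0.128645, 0.000000), k3 = (0.126284, 0.000000), k4 = (0.145330, 0.000000); V <- V + (h/6)(k1 + 2k2 + 2k3 + k4): V^p = -0.2062, V^q = -1.5000
step 3: k1 = (0.145535, 0.000000), k2 = (0.151664, 0.000000), k3 = (0.151045, 0.000000), k4 = (0.147443, 0.000000); V <- V + (h/6)(k1 + 2k2 + 2k3 + k4): V^p = -0.1687, V^q = -1.5000
step 4: k1 = (0.147730, 0.000000), k2 = (0.137755, 0.000000), k3 = (0.138898, 0.000000), k4 = (0.125445, 0.000000); V <- V + (h/6)(k1 + 2k2 + 2k3 + k4): V^p = -0.1343, V^q = -1.5000

Answer: V^p = -0.1343, V^q = -1.5000


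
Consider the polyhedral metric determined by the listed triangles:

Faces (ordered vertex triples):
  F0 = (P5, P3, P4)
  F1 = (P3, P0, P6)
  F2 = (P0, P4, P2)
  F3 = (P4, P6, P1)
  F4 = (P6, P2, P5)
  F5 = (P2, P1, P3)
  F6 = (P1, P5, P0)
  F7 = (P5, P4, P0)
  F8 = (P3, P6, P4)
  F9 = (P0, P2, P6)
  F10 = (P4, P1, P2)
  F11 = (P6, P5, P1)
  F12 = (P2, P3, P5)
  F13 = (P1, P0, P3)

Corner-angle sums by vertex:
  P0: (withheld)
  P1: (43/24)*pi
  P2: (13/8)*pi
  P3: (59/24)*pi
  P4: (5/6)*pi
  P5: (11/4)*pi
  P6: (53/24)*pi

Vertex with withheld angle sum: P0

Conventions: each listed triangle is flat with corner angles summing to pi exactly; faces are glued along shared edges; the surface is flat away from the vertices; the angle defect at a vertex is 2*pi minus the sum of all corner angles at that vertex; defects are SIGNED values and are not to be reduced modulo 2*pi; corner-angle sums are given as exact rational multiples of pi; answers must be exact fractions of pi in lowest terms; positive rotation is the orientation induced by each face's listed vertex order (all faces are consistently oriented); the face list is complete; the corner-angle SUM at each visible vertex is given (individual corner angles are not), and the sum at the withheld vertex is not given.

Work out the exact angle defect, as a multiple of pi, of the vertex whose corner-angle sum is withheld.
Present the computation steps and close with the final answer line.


V = 7, E = 21, F = 14; chi = V - E + F = 0
Gauss-Bonnet: total defect = 2*pi*chi = 0; visible defects sum to pi/3

Answer: defect(P0) = -pi/3


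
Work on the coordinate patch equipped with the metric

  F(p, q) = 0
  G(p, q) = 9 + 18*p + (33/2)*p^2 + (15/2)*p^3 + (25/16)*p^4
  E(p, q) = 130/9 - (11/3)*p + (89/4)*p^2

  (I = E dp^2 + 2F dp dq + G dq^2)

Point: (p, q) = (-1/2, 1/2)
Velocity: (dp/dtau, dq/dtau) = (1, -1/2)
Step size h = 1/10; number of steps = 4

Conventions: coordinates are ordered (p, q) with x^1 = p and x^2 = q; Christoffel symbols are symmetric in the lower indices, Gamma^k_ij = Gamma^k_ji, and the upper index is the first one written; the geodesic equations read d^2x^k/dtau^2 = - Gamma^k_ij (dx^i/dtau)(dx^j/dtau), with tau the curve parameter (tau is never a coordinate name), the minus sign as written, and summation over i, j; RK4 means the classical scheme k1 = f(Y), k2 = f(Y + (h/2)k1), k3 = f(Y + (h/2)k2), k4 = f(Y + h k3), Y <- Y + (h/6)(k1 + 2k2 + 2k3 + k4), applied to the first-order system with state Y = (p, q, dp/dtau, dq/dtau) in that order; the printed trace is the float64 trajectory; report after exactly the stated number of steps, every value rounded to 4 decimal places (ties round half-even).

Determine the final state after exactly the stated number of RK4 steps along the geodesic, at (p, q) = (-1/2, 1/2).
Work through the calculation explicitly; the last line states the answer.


f(Y) = (dp/dtau, dq/dtau, -Gamma^p_ij Y'^i Y'^j, -Gamma^q_ij Y'^i Y'^j) with the Gammas evaluated at the stage position; h = 0.100000; intermediate values shown to 6 dp
step 0: p = -0.5000, q = 0.5000, dp/dtau = 1.0000, dq/dtau = -0.5000
step 1:
  k1: at (p, q) = (-0.500000, 0.500000), (dp/dtau, dq/dtau) = (1.000000, -0.500000); Gamma_ppp = -0.593323, Gamma_ppq = 0.000000, Gamma_pqq = -0.145231, Gamma_qpp = 0.000000, Gamma_qpq = 0.965517, Gamma_qqq = 0.000000; k1 = (1.000000, -0.500000, 0.629630, 0.965517)
  k2: at (p, q) = (-0.450000, 0.475000), (dp/dtau, dq/dtau) = (1.031482, -0.451724); Gamma_ppp = -0.575039, Gamma_ppq = 0.000000, Gamma_pqq = -0.173221, Gamma_qpp = 0.000000, Gamma_qpq = 0.985222, Gamma_qqq = 0.000000; k2 = (1.031482, -0.451724, 0.647161, 0.918118)
  k3: at (p, q) = (-0.448426, 0.477414), (dp/dtau, dq/dtau) = (1.032358, -0.454094); Gamma_ppp = -0.574377, Gamma_ppq = 0.000000, Gamma_pqq = -0.174169, Gamma_qpp = 0.000000, Gamma_qpq = 0.985759, Gamma_qqq = 0.000000; k3 = (1.032358, -0.454094, 0.648063, 0.924223)
  k4: at (p, q) = (-0.396764, 0.454591), (dp/dtau, dq/dtau) = (1.064806, -0.407578); Gamma_ppp = -0.549500, Gamma_ppq = 0.000000, Gamma_pqq = -0.207671, Gamma_qpp = 0.000000, Gamma_qpq = 1.000800, Gamma_qqq = 0.000000; k4 = (1.064806, -0.407578, 0.657528, 0.868677)
  Y <- Y + (h/6)(k1 + 2k2 + 2k3 + k4): p = -0.3968, q = 0.4547, dp/dtau = 1.0646, dq/dtau = -0.4080
step 2:
  k1: at (p, q) = (-0.396792, 0.454680), (dp/dtau, dq/dtau) = (1.064627, -0.408019); Gamma_ppp = -0.549515, Gamma_ppq = 0.000000, Gamma_pqq = -0.207651, Gamma_qpp = 0.000000, Gamma_qpq = 1.000793, Gamma_qqq = 0.000000; k1 = (1.064627, -0.408019, 0.657407, 0.869464)
  k2: at (p, q) = (-0.343561, 0.434279), (dp/dtau, dq/dtau) = (1.097497, -0.364545); Gamma_ppp = -0.517040, Gamma_ppq = 0.000000, Gamma_pqq = -0.247262, Gamma_qpp = 0.000000, Gamma_qpq = 1.011450, Gamma_qqq = 0.000000; k2 = (1.097497, -0.364545, 0.655634, 0.809337)
  k3: at (p, q) = (-0.341917, 0.436452), (dp/dtau, dq/dtau) = (1.097408, -0.367552); Gamma_ppp = -0.515920, Gamma_ppq = 0.000000, Gamma_pqq = -0.248570, Gamma_qpp = 0.000000, Gamma_qpq = 1.011708, Gamma_qqq = 0.000000; k3 = (1.097408, -0.367552, 0.654906, 0.816154)
  k4: at (p, q) = (-0.287051, 0.417925), (dp/dtau, dq/dtau) = (1.130117, -0.326403); Gamma_ppp = -0.474326, Gamma_ppq = 0.000000, Gamma_pqq = -0.295247, Gamma_qpp = 0.000000, Gamma_qpq = 1.018078, Gamma_qqq = 0.000000; k4 = (1.130117, -0.326403, 0.637248, 0.751085)
  Y <- Y + (h/6)(k1 + 2k2 + 2k3 + k4): p = -0.2870, q = 0.4180, dp/dtau = 1.1299, dq/dtau = -0.3268
step 3:
  k1: at (p, q) = (-0.287049, 0.418036), (dp/dtau, dq/dtau) = (1.129889, -0.326827); Gamma_ppp = -0.474324, Gamma_ppq = 0.000000, Gamma_pqq = -0.295248, Gamma_qpp = 0.000000, Gamma_qpq = 1.018078, Gamma_qqq = 0.000000; k1 = (1.129889, -0.326827, 0.637083, 0.751907)
  k2: at (p, q) = (-0.230555, 0.401695), (dp/dtau, dq/dtau) = (1.161743, -0.289231); Gamma_ppp = -0.422715, Gamma_ppq = 0.000000, Gamma_pqq = -0.349403, Gamma_qpp = 0.000000, Gamma_qpq = 1.020563, Gamma_qqq = 0.000000; k2 = (1.161743, -0.289231, 0.599745, 0.685844)
  k3: at (p, q) = (-0.228962, 0.403575), (dp/dtau, dq/dtau) = (1.159876, -0.292534); Gamma_ppp = -0.421129, Gamma_ppq = 0.000000, Gamma_pqq = -0.351018, Gamma_qpp = 0.000000, Gamma_qpq = 1.020580, Gamma_qqq = 0.000000; k3 = (1.159876, -0.292534, 0.596589, 0.692573)
  k4: at (p, q) = (-0.171062, 0.388783), (dp/dtau, dq/dtau) = (1.189548, -0.257569); Gamma_ppp = -0.358681, Gamma_ppq = 0.000000, Gamma_pqq = -0.412844, Gamma_qpp = 0.000000, Gamma_qpq = 1.019400, Gamma_qqq = 0.000000; k4 = (1.189548, -0.257569, 0.534931, 0.624670)
  Y <- Y + (h/6)(k1 + 2k2 + 2k3 + k4): p = -0.1710, q = 0.3889, dp/dtau = 1.1893, dq/dtau = -0.2579
step 4:
  k1: at (p, q) = (-0.171005, 0.388904), (dp/dtau, dq/dtau) = (1.189300, -0.257936); Gamma_ppp = -0.358615, Gamma_ppq = 0.000000, Gamma_pqq = -0.412907, Gamma_qpp = 0.000000, Gamma_qpq = 1.019397, Gamma_qqq = 0.000000; k1 = (1.189300, -0.257936, 0.534709, 0.625428)
  k2: at (p, q) = (-0.111540, 0.376007), (dp/dtau, dq/dtau) = (1.216036, -0.226665); Gamma_ppp = -0.285197, Gamma_ppq = 0.000000, Gamma_pqq = -0.482162, Gamma_qpp = 0.000000, Gamma_qpq = 1.015002, Gamma_qqq = 0.000000; k2 = (1.216036, -0.226665, 0.446504, 0.559535)
  k3: at (p, q) = (-0.110203, 0.377571), (dp/dtau, dq/dtau) = (1.211626, -0.229960); Gamma_ppp = -0.283446, Gamma_ppq = 0.000000, Gamma_pqq = -0.483777, Gamma_qpp = 0.000000, Gamma_qpq = 1.014870, Gamma_qqq = 0.000000; k3 = (1.211626, -0.229960, 0.441692, 0.565536)
  k4: at (p, q) = (-0.049842, 0.365908), (dp/dtau, dq/dtau) = (1.233470, -0.201383); Gamma_ppp = -0.200397, Gamma_ppq = 0.000000, Gamma_pqq = -0.558841, Gamma_qpp = 0.000000, Gamma_qpq = 1.007645, Gamma_qqq = 0.000000; k4 = (1.233470, -0.201383, 0.327557, 0.500597)
  Y <- Y + (h/6)(k1 + 2k2 + 2k3 + k4): p = -0.0497, q = 0.3660, dp/dtau = 1.2333, dq/dtau = -0.2017

Answer: p = -0.0497, q = 0.3660, dp/dtau = 1.2333, dq/dtau = -0.2017


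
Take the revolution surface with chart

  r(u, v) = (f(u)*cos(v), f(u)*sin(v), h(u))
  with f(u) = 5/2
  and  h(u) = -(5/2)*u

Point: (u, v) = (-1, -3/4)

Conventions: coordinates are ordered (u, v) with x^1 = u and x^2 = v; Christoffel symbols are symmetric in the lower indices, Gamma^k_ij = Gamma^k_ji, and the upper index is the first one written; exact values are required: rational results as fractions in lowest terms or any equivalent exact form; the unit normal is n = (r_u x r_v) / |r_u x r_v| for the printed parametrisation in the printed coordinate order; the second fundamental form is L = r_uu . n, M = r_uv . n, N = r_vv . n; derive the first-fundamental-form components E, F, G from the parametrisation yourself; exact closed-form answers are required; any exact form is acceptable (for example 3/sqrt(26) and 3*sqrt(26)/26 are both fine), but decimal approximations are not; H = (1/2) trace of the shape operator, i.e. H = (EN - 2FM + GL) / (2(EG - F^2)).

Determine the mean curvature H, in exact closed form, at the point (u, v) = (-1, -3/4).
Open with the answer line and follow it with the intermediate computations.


Answer: H = -1/5

f = 5/2, f' = 0, f'' = 0, h' = -5/2, h'' = 0
E = 25/4, F = 0, G = 25/4; answer radicand W^2 = 25/4
unnormalised second-form numerators: l = 0, m = 0, n = -25/4; L = l/sqrt(25/4), and similarly M = m/sqrt(W^2), N = n/sqrt(W^2)
H = (E*n - 2*F*m + G*l) / (2*(EG - F^2)*sqrt(W^2)); E*n - 2*F*m + G*l = -625/16, EG - F^2 = 625/16, so H = (-1/2)/sqrt(25/4)


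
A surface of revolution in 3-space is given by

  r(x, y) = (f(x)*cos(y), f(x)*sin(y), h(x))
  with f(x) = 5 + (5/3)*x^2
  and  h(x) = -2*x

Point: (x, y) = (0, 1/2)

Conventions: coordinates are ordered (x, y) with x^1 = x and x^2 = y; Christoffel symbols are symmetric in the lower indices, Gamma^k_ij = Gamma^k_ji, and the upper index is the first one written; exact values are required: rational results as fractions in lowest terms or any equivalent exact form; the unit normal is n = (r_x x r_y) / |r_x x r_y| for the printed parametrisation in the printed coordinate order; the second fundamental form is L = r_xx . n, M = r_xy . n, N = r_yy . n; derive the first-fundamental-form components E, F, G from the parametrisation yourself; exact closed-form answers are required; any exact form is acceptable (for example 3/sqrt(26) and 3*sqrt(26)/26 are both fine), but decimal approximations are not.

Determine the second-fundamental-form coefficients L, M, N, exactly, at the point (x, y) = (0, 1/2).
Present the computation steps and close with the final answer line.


f = 5, f' = 0, f'' = 10/3, h' = -2, h'' = 0
E = 4, F = 0, G = 25; answer radicand W^2 = 4
unnormalised second-form numerators: l = 20/3, m = 0, n = -10; L = l/sqrt(4), and similarly M = m/sqrt(W^2), N = n/sqrt(W^2)

Answer: L = 10/3, M = 0, N = -5


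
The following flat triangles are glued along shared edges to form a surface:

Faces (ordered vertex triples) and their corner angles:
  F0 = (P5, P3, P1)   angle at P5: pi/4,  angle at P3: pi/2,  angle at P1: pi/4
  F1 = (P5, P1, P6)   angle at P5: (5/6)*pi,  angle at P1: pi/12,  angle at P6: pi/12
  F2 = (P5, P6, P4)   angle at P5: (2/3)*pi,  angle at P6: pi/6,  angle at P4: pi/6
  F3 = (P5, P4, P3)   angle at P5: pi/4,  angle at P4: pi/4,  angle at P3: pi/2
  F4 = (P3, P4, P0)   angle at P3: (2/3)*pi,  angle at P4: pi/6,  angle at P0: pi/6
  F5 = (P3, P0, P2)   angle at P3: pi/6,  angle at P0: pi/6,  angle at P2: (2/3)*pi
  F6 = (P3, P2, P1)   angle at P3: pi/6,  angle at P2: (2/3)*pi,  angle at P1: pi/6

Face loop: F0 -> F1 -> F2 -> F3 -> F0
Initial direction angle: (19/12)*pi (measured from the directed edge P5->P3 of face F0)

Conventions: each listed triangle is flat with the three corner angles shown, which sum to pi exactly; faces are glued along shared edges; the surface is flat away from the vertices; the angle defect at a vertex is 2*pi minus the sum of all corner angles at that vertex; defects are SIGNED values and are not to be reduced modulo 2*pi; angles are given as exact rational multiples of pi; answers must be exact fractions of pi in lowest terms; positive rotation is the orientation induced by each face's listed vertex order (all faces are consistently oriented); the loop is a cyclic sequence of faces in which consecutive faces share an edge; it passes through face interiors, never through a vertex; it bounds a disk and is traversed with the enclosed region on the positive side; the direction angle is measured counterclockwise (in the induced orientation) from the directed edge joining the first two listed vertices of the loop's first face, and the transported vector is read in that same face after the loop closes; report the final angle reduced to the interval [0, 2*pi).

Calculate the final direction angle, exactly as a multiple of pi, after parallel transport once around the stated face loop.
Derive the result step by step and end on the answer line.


enclosed vertex P5: corner angles sum to 2*pi, defect = 2*pi - 2*pi = 0
the final direction is the initial angle plus the enclosed defects, taken mod 2*pi in the induced orientation
final angle = (19/12)*pi + 0 = (19/12)*pi (mod 2*pi)

Answer: final direction angle = (19/12)*pi


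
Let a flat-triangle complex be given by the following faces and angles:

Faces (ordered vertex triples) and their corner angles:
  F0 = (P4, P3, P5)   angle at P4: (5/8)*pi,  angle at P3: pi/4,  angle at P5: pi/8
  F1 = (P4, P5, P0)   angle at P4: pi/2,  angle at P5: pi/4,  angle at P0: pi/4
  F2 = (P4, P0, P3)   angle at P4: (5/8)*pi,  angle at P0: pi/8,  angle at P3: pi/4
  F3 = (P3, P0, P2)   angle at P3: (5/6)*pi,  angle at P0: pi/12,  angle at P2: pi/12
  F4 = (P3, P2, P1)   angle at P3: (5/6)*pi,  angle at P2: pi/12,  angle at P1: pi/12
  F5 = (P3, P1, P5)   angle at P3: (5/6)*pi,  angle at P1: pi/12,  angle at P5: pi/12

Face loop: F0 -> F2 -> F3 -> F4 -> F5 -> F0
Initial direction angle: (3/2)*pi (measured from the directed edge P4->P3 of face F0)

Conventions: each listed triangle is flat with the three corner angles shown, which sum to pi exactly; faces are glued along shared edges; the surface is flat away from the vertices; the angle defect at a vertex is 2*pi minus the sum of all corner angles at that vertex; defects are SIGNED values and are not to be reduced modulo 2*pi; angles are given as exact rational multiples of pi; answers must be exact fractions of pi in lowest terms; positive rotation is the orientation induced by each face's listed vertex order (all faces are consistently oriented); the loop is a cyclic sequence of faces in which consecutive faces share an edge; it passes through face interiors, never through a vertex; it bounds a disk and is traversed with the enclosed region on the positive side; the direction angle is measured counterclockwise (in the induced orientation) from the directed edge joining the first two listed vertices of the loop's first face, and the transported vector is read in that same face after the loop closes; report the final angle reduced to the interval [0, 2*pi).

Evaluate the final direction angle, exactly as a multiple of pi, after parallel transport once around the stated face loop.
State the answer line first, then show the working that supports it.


Answer: final direction angle = pi/2

enclosed vertex P3: corner angles sum to 3*pi, defect = 2*pi - 3*pi = -pi
adding the enclosed defects to the starting angle (mod 2*pi, induced orientation) gives the holonomy
final angle = (3/2)*pi - pi = pi/2 (mod 2*pi)


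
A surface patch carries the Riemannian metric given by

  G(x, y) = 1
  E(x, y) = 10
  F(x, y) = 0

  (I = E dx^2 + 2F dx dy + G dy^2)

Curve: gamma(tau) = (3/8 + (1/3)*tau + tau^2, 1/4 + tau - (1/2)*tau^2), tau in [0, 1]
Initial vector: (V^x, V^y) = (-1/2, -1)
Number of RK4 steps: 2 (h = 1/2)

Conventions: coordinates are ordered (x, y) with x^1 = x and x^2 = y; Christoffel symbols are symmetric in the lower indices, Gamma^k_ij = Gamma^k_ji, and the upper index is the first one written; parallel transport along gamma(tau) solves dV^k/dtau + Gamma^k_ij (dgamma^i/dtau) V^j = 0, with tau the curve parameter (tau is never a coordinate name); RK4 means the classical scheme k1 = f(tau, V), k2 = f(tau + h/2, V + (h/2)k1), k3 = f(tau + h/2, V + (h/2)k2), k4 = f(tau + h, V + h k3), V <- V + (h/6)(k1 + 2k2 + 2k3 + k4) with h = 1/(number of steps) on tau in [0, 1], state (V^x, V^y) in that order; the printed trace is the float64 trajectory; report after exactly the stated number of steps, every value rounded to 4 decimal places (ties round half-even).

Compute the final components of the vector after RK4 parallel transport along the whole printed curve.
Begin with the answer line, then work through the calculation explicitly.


Answer: V^x = -0.5000, V^y = -1.0000

gamma'(tau) = (1/3 + 2*tau, 1 - tau); f(tau, V)^k = -Gamma^k_ij(gamma(tau)) gamma'^i(tau) V^j; h = 1/2; intermediate values shown to 6 dp
curve data and Christoffel symbols at the stage parameters:
  tau = 0.000000: gamma = (0.375000, 0.250000), gamma' = (0.333333, 1.000000); Gamma_xxx = 0.000000, Gamma_xxy = 0.000000, Gamma_xyy = 0.000000, Gamma_yxx = 0.000000, Gamma_yxy = 0.000000, Gamma_yyy = 0.000000
  tau = 0.250000: gamma = (0.520833, 0.468750), gamma' = (0.833333, 0.750000); Gamma_xxx = 0.000000, Gamma_xxy = 0.000000, Gamma_xyy = 0.000000, Gamma_yxx = 0.000000, Gamma_yxy = 0.000000, Gamma_yyy = 0.000000
  tau = 0.500000: gamma = (0.791667, 0.625000), gamma' = (1.333333, 0.500000); Gamma_xxx = 0.000000, Gamma_xxy = 0.000000, Gamma_xyy = 0.000000, Gamma_yxx = 0.000000, Gamma_yxy = 0.000000, Gamma_yyy = 0.000000
  tau = 0.750000: gamma = (1.187500, 0.718750), gamma' = (1.833333, 0.250000); Gamma_xxx = 0.000000, Gamma_xxy = 0.000000, Gamma_xyy = 0.000000, Gamma_yxx = 0.000000, Gamma_yxy = 0.000000, Gamma_yyy = 0.000000
  tau = 1.000000: gamma = (1.708333, 0.750000), gamma' = (2.333333, 0.000000); Gamma_xxx = 0.000000, Gamma_xxy = 0.000000, Gamma_xyy = 0.000000, Gamma_yxx = 0.000000, Gamma_yxy = 0.000000, Gamma_yyy = 0.000000
step 0: V^x = -0.5000, V^y = -1.0000
step 1: k1 = (0.000000, 0.000000), k2 = (0.000000, 0.000000), k3 = (0.000000, 0.000000), k4 = (0.000000, 0.000000); V <- V + (h/6)(k1 + 2k2 + 2k3 + k4): V^x = -0.5000, V^y = -1.0000
step 2: k1 = (0.000000, 0.000000), k2 = (0.000000, 0.000000), k3 = (0.000000, 0.000000), k4 = (0.000000, 0.000000); V <- V + (h/6)(k1 + 2k2 + 2k3 + k4): V^x = -0.5000, V^y = -1.0000


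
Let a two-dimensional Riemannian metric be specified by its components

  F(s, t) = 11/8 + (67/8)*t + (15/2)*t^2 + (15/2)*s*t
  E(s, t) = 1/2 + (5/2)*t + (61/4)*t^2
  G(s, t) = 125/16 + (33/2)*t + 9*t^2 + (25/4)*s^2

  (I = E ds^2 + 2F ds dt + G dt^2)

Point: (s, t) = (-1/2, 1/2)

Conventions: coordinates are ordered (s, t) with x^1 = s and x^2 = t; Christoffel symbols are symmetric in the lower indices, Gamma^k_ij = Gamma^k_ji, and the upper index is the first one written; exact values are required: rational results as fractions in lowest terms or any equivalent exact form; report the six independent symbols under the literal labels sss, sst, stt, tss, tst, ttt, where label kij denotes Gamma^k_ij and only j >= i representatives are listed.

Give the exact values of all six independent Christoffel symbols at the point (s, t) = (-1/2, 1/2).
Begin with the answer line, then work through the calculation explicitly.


Answer: Gamma_sss = 82/229, Gamma_sst = 49606/20381, Gamma_stt = 59436/20381, Gamma_tss = -82/229, Gamma_tst = -192/229, Gamma_ttt = -40/229

E = 89/16, F = 89/16, G = 159/8 at the point
E_s = 0, E_t = 71/4, F_s = 15/4, F_t = 97/8, G_s = -25/4, G_t = 51/2
EG - F^2 = 20381/256;  g^inv = (256/20381) * [[159/8, -89/16], [-89/16, 89/16]]
first-kind symbols [ij,l] = (1/2)(d_i g_jl + d_j g_il - d_l g_ij): [ss,s] = E_s/2 = 0, [ss,t] = F_s - E_t/2 = -41/8, [st,s] = E_t/2 = 71/8, [st,t] = G_s/2 = -25/8, [tt,s] = F_t - G_s/2 = 61/4, [tt,t] = G_t/2 = 51/4
Gamma^s_ij = (G*[ij,s] - F*[ij,t])/(EG - F^2), Gamma^t_ij = (E*[ij,t] - F*[ij,s])/(EG - F^2)
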